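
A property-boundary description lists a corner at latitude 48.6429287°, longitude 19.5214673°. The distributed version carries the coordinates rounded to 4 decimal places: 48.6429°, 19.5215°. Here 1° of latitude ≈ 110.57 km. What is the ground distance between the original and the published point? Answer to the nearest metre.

4 metres

The latitude changed by +0.0000287° and the longitude by -0.0000327°.
North–south shift: 0.0000287 × 110570 = 3.17336 m.
E–W at 48.6429°: -0.0000327° × 110570 × cos 48.6429° = -0.0000327 × 110570 × 0.6608 ≈ -2.38903 m.
Combined displacement = (3.17336² + 2.38903²)^½ ≈ 3.97211 m.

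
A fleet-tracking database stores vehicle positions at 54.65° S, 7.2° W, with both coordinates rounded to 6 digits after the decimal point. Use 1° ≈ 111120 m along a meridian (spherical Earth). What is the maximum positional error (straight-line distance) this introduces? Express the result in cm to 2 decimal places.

6.42 cm

Rounding to 6 decimal places leaves each coordinate within ±5e-07° of the true value.
N–S: 5e-07° × 111120 m/° = 0.05556 m.
Longitude error → 5e-07 × 111120 × cos 54.65° = 5e-07 × 111120 × 0.5786 ≈ 0.0321453 m.
Worst case both components are at the extreme and orthogonal: √(0.05556² + 0.0321453²) ≈ 0.0641891 m.
That is 0.0641891 m = 6.4189 cm.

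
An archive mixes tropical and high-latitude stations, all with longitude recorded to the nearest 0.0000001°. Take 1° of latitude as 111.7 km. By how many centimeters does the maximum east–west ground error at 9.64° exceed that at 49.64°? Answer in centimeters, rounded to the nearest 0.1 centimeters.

0.2 centimeters

Rounding to 7 decimal places leaves the longitude within ±5e-08° of the true value.
At 9.64°: 5e-08° × 111700 × cos 9.64° = 5e-08 × 111700 × 0.9859 ≈ 0.0055061 m.
At 49.64°: 5e-08° × 111700 × cos 49.64° = 5e-08 × 111700 × 0.6476 ≈ 0.0036168 m.
Difference: 0.0055061 − 0.0036168 = 0.0018894 m.
That is 0.00188936 m = 0.18894 cm.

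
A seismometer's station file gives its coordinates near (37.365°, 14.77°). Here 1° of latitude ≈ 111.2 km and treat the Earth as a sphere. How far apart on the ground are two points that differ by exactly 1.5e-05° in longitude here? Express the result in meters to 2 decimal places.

1.33 meters

1.5e-05° of longitude at 37.365° is 1.5e-05 × 111200 × cos 37.365° ≈ 1.5e-05 × 88380.1 = 1.3257 m.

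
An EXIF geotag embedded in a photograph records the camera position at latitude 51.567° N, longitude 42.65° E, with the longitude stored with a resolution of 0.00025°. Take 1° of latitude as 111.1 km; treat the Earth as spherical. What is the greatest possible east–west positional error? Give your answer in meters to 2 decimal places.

With a 0.00025° grid the true value lies within half a step, ±0.00025°/2 = ±0.000125°, of the stored one.
One degree of longitude at 51.567° is 111100 × cos 51.567° ≈ 111100 × 0.6216 = 69059.7 m.
So at most 0.000125° × 69059.7 ≈ 8.63246 m east–west.

8.63 meters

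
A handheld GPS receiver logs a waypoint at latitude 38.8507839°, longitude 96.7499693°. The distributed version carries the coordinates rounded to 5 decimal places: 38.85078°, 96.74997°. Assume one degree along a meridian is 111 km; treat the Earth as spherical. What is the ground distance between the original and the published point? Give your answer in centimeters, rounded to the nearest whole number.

44 centimeters

Δlat = 38.8507839 − 38.85078 = +0.0000039°; Δlon = 96.7499693 − 96.74997 = -0.0000007°.
N–S: 0.0000039° × 111000 m/° = 0.4329 m.
East–west at this latitude: -0.0000007° × 111000 × cos 38.8508° ≈ -0.0000007 × 86444.8 = -0.0605114 m.
Distance: √(0.4329² + 0.0605114²) ≈ 0.437109 m.
That is 0.437109 m = 43.711 cm.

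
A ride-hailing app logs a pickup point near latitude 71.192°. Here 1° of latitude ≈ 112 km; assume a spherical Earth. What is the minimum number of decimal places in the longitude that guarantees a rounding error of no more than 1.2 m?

At 71.192° one degree of longitude covers 112000 × cos 71.192° ≈ 112000 × 0.3224 ≈ 36108.6 m.
N decimal places → at most half a unit in the last place, 0.5 × 10⁻ᴺ° = 36108.6/2 × 10⁻ᴺ m.
Setting 18054.3 × 10⁻ᴺ ≤ 1.2 gives 10ᴺ ≥ 1.505e+04, i.e. N ≥ 4.18.
At 4 places the error can reach 1.81 m, but 5 places keeps it to 0.181 m.

5 decimal places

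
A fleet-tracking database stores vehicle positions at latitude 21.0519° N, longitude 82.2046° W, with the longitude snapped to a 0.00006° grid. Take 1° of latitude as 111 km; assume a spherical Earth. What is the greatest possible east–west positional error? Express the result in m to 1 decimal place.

3.1 m

With a 0.00006° grid the true value lies within half a step, ±0.00006°/2 = ±3e-05°, of the stored one.
At latitude 21.0519° a degree of longitude spans 111000 m × cos 21.0519° = 111000 × 0.9333 ≈ 103591 m.
Maximum E–W displacement: 3e-05 × 103591 = 3.10774 m.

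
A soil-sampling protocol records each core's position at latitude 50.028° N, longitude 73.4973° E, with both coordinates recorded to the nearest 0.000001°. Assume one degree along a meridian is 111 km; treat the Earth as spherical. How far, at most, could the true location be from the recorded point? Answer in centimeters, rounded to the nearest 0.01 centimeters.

Rounding to 6 decimal places leaves each coordinate within ±5e-07° of the true value.
N–S: 5e-07° × 111000 m/° = 0.0555 m.
Longitude error → 5e-07 × 111000 × cos 50.028° = 5e-07 × 111000 × 0.6424 ≈ 0.0356539 m.
The two errors are perpendicular, so the maximum displacement is √(0.0555² + 0.0356539²) ≈ 0.0659655 m.
That is 0.0659655 m = 6.5966 cm.

6.60 centimeters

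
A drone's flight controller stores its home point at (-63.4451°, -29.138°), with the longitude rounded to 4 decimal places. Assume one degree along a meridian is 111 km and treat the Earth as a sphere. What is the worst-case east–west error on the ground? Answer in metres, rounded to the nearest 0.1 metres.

Rounding to 4 decimal places leaves the longitude within ±5e-05° of the true value.
Parallels shrink by cos φ, so at 63.4451° a degree of longitude is 111000 × 0.4471 ≈ 49623.1 m.
East–west error: 5e-05° × 49623.1 m/° ≈ 2.48116 m.

2.5 metres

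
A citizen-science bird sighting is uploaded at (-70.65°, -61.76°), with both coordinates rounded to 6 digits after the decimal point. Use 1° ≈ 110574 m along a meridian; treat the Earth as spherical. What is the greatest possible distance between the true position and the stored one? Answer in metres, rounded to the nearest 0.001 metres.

Rounding to 6 decimal places leaves each coordinate within ±5e-07° of the true value.
Latitude error → 5e-07 × 110574 = 0.055287 m along the meridian.
East–west component at 70.65°: 5e-07° × 110574 × cos 70.65° ≈ 5e-07 × 36637.4 ≈ 0.0183187 m.
Worst case both components are at the extreme and orthogonal: √(0.055287² + 0.0183187²) ≈ 0.0582428 m.

0.058 metres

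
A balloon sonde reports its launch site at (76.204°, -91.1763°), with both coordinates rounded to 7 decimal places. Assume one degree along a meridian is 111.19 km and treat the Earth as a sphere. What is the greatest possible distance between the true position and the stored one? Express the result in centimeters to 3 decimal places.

Rounding to 7 decimal places leaves each coordinate within ±5e-08° of the true value.
North–south component: 5e-08° × 111190 = 0.0055595 m.
East–west component at 76.204°: 5e-08° × 111190 × cos 76.204° ≈ 5e-08 × 26515 ≈ 0.00132575 m.
Combining orthogonally: (0.0055595² + 0.00132575²)^½ ≈ 0.00571539 m.
That is 0.00571539 m = 0.57154 cm.

0.572 centimeters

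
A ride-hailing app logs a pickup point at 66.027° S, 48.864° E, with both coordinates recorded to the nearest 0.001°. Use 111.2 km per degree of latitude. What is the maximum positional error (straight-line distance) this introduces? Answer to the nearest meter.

60 meters

Rounding to 3 decimal places leaves each coordinate within ±0.0005° of the true value.
Latitude error → 0.0005 × 111200 = 55.6 m along the meridian.
Longitude error → 0.0005 × 111200 × cos 66.027° = 0.0005 × 111200 × 0.4063 ≈ 22.5906 m.
The two errors are perpendicular, so the maximum displacement is √(55.6² + 22.5906²) ≈ 60.0141 m.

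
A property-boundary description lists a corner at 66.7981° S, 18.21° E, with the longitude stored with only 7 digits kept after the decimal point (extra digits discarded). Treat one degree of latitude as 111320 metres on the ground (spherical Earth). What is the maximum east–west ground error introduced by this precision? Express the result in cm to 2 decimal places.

Truncating at 7 decimal places can drop up to a full unit in the last place, so the longitude may be off by as much as 1e-07°.
Parallels shrink by cos φ, so at 66.7981° a degree of longitude is 111320 × 0.3940 ≈ 43857 m.
So at most 1e-07° × 43857 ≈ 0.0043857 m east–west.
That is 0.0043857 m = 0.43857 cm.

0.44 cm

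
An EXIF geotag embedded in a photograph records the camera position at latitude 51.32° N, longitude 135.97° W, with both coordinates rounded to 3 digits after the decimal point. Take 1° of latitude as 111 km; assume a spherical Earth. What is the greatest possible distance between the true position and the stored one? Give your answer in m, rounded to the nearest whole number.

65 m

Rounding to 3 decimal places leaves each coordinate within ±0.0005° of the true value.
N–S: 0.0005° × 111000 m/° = 55.5 m.
East–west component at 51.32°: 0.0005° × 111000 × cos 51.32° ≈ 0.0005 × 69371.7 ≈ 34.6858 m.
Combining orthogonally: (55.5² + 34.6858²)^½ ≈ 65.4474 m.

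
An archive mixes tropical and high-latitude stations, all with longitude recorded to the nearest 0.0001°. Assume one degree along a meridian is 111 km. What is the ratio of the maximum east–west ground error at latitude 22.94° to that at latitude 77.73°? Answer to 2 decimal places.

4.33

Rounding to 4 decimal places leaves the longitude within ±5e-05° of the true value.
At 22.94°: 5e-05° × 111000 × cos 22.94° = 5e-05 × 111000 × 0.9209 ≈ 5.1111 m.
At 77.73°: 5e-05° × 111000 × cos 77.73° = 5e-05 × 111000 × 0.2125 ≈ 1.1795 m.
The ratio reduces to cos 22.94° / cos 77.73° = 0.9209/0.2125 ≈ 4.3333.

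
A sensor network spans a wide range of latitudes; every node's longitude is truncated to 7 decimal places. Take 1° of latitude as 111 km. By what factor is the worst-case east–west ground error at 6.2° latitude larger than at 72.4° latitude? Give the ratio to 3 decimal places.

Truncating at 7 decimal places can drop up to a full unit in the last place, so the longitude may be off by as much as 1e-07°.
Error at 6.2° = 1e-07° × 111000 × cos 6.2° ≈ 0.0111 × 0.9942 = 0.011035 m.
At 72.4°: 1e-07° × 111000 × cos 72.4° = 1e-07 × 111000 × 0.3024 ≈ 0.0033563 m.
Ratio: 0.011035 / 0.0033563 = cos 6.2° / cos 72.4° ≈ 3.2879.

3.288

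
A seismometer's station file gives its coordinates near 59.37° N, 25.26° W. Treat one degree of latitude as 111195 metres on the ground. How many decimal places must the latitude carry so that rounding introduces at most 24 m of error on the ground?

One degree of latitude covers 111195 m.
With N decimal places the half-ulp bound is 0.5·10⁻ᴺ°, or 0.5·10⁻ᴺ × 111195 m on the ground.
Need 0.5 × 111195 × 10⁻ᴺ ≤ 24 → 10⁻ᴺ ≤ 4.317e-04, so N ≥ 3.36.
N = 3 would give 55.6 m (too coarse); N = 4 gives 5.56 m ≤ 24 m.

4 decimal places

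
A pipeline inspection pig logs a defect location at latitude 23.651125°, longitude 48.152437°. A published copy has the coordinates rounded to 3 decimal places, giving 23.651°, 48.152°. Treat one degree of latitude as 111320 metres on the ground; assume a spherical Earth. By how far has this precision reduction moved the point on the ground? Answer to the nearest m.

Δlat = 23.651125 − 23.651 = +0.000125°; Δlon = 48.152437 − 48.152 = +0.000437°.
N–S: 0.000125° × 111320 m/° = 13.915 m.
East–west at this latitude: 0.000437° × 111320 × cos 23.651° ≈ 0.000437 × 101970 = 44.5608 m.
Hypotenuse of the two orthogonal shifts: √(13.915² + 44.5608²) = 46.6829 m.

47 m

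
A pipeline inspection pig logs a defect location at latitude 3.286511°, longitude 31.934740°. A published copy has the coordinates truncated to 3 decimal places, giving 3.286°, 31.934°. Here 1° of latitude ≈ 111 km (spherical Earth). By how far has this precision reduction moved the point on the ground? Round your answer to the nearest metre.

The latitude changed by +0.000511° and the longitude by +0.000740°.
N–S: 0.000511° × 111000 m/° = 56.721 m.
E–W at 3.286°: 0.000740° × 111000 × cos 3.286° = 0.000740 × 111000 × 0.9984 ≈ 82.0049 m.
Hypotenuse of the two orthogonal shifts: √(56.721² + 82.0049²) = 99.71 m.

100 metres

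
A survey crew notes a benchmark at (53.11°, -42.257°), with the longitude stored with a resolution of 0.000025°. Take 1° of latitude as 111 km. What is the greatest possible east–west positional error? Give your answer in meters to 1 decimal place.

With a 0.000025° grid the true value lies within half a step, ±0.000025°/2 = ±1.25e-05°, of the stored one.
Parallels shrink by cos φ, so at 53.11° a degree of longitude is 111000 × 0.6003 ≈ 66631.2 m.
Maximum E–W displacement: 1.25e-05 × 66631.2 = 0.832889 m.

0.8 meters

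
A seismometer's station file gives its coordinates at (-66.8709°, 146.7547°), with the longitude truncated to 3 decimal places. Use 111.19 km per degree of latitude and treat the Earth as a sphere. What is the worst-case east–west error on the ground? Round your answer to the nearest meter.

Truncating at 3 decimal places can drop up to a full unit in the last place, so the longitude may be off by as much as 0.001°.
One degree of longitude at 66.8709° is 111190 × cos 66.8709° ≈ 111190 × 0.3928 = 43675.9 m.
East–west error: 0.001° × 43675.9 m/° ≈ 43.6759 m.

44 meters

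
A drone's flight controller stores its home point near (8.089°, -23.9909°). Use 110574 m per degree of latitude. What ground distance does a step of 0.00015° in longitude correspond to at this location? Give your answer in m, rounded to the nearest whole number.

16 m

At 8.089° a degree of longitude is 110574 × cos 8.089° ≈ 109474 m, so 0.00015° corresponds to 16.4211 m.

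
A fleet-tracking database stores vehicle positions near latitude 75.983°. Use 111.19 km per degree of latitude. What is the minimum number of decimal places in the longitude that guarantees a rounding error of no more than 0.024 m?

6 decimal places

At 75.983° one degree of longitude covers 111190 × cos 75.983° ≈ 111190 × 0.2422 ≈ 26931.3 m.
With N decimal places the half-ulp bound is 0.5·10⁻ᴺ°, or 0.5·10⁻ᴺ × 26931.3 m on the ground.
Need 0.5 × 26931.3 × 10⁻ᴺ ≤ 0.024 → 10⁻ᴺ ≤ 1.782e-06, so N ≥ 5.75.
N = 5 would give 0.135 m (too coarse); N = 6 gives 0.0135 m ≤ 0.024 m.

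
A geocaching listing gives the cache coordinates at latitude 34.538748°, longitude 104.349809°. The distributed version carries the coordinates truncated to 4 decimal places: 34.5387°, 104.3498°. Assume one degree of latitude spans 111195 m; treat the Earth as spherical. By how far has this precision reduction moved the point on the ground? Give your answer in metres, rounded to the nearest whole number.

The latitude changed by +0.000048° and the longitude by +0.000009°.
North–south shift: 0.000048 × 111195 = 5.33736 m.
East–west at this latitude: 0.000009° × 111195 × cos 34.5387° ≈ 0.000009 × 91596.2 = 0.824365 m.
Hypotenuse of the two orthogonal shifts: √(5.33736² + 0.824365²) = 5.40065 m.

5 metres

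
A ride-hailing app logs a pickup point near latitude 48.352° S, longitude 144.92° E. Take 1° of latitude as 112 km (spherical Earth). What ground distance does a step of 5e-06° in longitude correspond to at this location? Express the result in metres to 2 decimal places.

0.37 metres

5e-06° of longitude at 48.352° is 5e-06 × 112000 × cos 48.352° ≈ 5e-06 × 74429.9 = 0.372149 m.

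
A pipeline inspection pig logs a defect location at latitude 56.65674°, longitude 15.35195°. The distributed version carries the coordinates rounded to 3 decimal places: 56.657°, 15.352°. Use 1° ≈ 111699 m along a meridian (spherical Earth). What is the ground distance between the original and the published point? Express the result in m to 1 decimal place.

29.2 m

Δlat = 56.65674 − 56.657 = -0.00026°; Δlon = 15.35195 − 15.352 = -0.00005°.
North–south shift: -0.00026 × 111699 = -29.0417 m.
E–W at 56.657°: -0.00005° × 111699 × cos 56.657° = -0.00005 × 111699 × 0.5496 ≈ -3.06977 m.
Combined displacement = (29.0417² + 3.06977²)^½ ≈ 29.2035 m.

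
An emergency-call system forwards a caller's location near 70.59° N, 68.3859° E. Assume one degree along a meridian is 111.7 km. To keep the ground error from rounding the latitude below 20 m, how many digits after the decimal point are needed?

One degree of latitude covers 111700 m.
With N decimal places the half-ulp bound is 0.5·10⁻ᴺ°, or 0.5·10⁻ᴺ × 111700 m on the ground.
Need 0.5 × 111700 × 10⁻ᴺ ≤ 20 → 10⁻ᴺ ≤ 3.581e-04, so N ≥ 3.45.
At 3 places the error can reach 55.9 m, but 4 places keeps it to 5.58 m.

4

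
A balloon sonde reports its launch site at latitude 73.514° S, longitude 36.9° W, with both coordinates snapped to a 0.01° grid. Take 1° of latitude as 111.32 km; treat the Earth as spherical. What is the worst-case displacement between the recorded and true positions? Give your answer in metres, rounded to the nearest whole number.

With a 0.01° grid the true value lies within half a step, ±0.01°/2 = ±0.005°, of the stored one.
N–S: 0.005° × 111320 m/° = 556.6 m.
Longitude error → 0.005 × 111320 × cos 73.514° = 0.005 × 111320 × 0.2838 ≈ 157.953 m.
The two errors are perpendicular, so the maximum displacement is √(556.6² + 157.953²) ≈ 578.578 m.

579 metres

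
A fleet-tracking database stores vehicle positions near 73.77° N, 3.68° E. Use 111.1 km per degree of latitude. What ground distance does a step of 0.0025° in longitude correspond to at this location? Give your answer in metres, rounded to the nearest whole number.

78 metres

At 73.77° a degree of longitude is 111100 × cos 73.77° ≈ 31051.8 m, so 0.0025° corresponds to 77.6294 m.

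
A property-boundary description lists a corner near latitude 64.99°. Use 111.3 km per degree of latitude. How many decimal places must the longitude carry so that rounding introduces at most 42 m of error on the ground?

3 decimal places

At 64.99° one degree of longitude covers 111300 × cos 64.99° ≈ 111300 × 0.4228 ≈ 47055 m.
Rounding to N decimal places gives at most 0.5 × 10⁻ᴺ degrees of error, i.e. 0.5 × 10⁻ᴺ × 47055 m.
Setting 23527.5 × 10⁻ᴺ ≤ 42 gives 10ᴺ ≥ 560.2, i.e. N ≥ 2.75.
So 3 decimal places suffice (23.5 m); 2 would allow up to 235 m.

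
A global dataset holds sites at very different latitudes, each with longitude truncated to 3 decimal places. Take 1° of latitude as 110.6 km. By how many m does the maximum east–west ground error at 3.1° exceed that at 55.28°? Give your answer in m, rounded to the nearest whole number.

Truncating at 3 decimal places can drop up to a full unit in the last place, so the longitude may be off by as much as 0.001°.
At 3.1°: 0.001° × 110600 × cos 3.1° = 0.001 × 110600 × 0.9985 ≈ 110.44 m.
Error at 55.28° = 0.001° × 110600 × cos 55.28° ≈ 110.6 × 0.5696 = 62.994 m.
So the lower-latitude error exceeds the higher by 110.44 − 62.994 = 47.444 m.

47 m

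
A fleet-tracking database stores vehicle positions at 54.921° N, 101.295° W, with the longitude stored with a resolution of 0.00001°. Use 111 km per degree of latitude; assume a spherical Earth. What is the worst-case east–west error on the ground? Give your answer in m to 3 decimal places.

0.319 m

With a 0.00001° grid the true value lies within half a step, ±0.00001°/2 = ±5e-06°, of the stored one.
One degree of longitude at 54.921° is 111000 × cos 54.921° ≈ 111000 × 0.5747 = 63792.3 m.
So at most 5e-06° × 63792.3 ≈ 0.318961 m east–west.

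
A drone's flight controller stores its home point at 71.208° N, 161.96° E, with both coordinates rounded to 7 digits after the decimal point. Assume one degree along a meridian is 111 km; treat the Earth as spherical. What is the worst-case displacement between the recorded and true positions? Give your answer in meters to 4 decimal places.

Rounding to 7 decimal places leaves each coordinate within ±5e-08° of the true value.
N–S: 5e-08° × 111000 m/° = 0.00555 m.
East–west component at 71.208°: 5e-08° × 111000 × cos 71.208° ≈ 5e-08 × 35756.8 ≈ 0.00178784 m.
Combining orthogonally: (0.00555² + 0.00178784²)^½ ≈ 0.00583086 m.

0.0058 meters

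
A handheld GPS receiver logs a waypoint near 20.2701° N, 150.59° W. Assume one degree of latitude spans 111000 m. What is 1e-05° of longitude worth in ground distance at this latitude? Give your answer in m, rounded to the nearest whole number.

1 m

One degree of longitude here spans 111000 × cos 20.2701° = 111000 × 0.9381 ≈ 104126 m; 1e-05° of that is 1.04126 m.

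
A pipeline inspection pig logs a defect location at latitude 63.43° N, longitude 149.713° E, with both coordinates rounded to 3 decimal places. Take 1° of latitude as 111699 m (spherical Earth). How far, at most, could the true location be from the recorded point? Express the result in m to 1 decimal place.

Rounding to 3 decimal places leaves each coordinate within ±0.0005° of the true value.
N–S: 0.0005° × 111699 m/° = 55.8495 m.
East–west component at 63.43°: 0.0005° × 111699 × cos 63.43° ≈ 0.0005 × 49961.9 ≈ 24.981 m.
The two errors are perpendicular, so the maximum displacement is √(55.8495² + 24.981²) ≈ 61.1818 m.

61.2 m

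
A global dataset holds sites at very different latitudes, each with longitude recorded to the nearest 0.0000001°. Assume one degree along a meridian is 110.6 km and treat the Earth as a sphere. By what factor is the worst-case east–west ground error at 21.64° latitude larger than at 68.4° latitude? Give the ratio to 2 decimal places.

Rounding to 7 decimal places leaves the longitude within ±5e-08° of the true value.
Error at 21.64° = 5e-08° × 110600 × cos 21.64° ≈ 0.00553 × 0.9295 = 0.0051402 m.
Error at 68.4° = 5e-08° × 110600 × cos 68.4° ≈ 0.00553 × 0.3681 = 0.0020357 m.
Ratio: 0.0051402 / 0.0020357 = cos 21.64° / cos 68.4° ≈ 2.5250.

2.53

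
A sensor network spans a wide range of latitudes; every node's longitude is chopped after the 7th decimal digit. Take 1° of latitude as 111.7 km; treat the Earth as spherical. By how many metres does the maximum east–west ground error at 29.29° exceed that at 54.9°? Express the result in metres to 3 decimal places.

0.003 metres

Truncating at 7 decimal places can drop up to a full unit in the last place, so the longitude may be off by as much as 1e-07°.
Error at 29.29° = 1e-07° × 111700 × cos 29.29° ≈ 0.01117 × 0.8722 = 0.009742 m.
Error at 54.9° = 1e-07° × 111700 × cos 54.9° ≈ 0.01117 × 0.5750 = 0.0064228 m.
So the lower-latitude error exceeds the higher by 0.009742 − 0.0064228 = 0.0033192 m.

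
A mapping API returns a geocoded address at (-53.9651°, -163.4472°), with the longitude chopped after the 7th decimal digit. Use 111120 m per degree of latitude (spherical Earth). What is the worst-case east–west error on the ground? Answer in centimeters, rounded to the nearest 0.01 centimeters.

Truncating at 7 decimal places can drop up to a full unit in the last place, so the longitude may be off by as much as 1e-07°.
One degree of longitude at 53.9651° is 111120 × cos 53.9651° ≈ 111120 × 0.5883 = 65369.4 m.
Maximum E–W displacement: 1e-07 × 65369.4 = 0.00653694 m.
That is 0.00653694 m = 0.65369 cm.

0.65 centimeters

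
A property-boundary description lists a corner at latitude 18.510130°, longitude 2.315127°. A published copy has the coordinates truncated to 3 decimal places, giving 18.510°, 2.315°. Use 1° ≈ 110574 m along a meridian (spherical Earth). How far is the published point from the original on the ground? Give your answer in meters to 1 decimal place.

19.6 meters

The latitude changed by +0.000130° and the longitude by +0.000127°.
North–south shift: 0.000130 × 110574 = 14.3746 m.
E–W at 18.51°: 0.000127° × 110574 × cos 18.51° = 0.000127 × 110574 × 0.9483 ≈ 13.3164 m.
Combined displacement = (14.3746² + 13.3164²)^½ ≈ 19.5948 m.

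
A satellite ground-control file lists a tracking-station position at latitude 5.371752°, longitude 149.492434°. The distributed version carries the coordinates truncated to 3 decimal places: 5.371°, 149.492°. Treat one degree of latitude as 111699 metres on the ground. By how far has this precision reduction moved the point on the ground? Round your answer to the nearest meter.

Δlat = 5.371752 − 5.371 = +0.000752°; Δlon = 149.492434 − 149.492 = +0.000434°.
North–south shift: 0.000752 × 111699 = 83.9976 m.
E–W at 5.371°: 0.000434° × 111699 × cos 5.371° = 0.000434 × 111699 × 0.9956 ≈ 48.2645 m.
Combined displacement = (83.9976² + 48.2645²)^½ ≈ 96.8766 m.

97 meters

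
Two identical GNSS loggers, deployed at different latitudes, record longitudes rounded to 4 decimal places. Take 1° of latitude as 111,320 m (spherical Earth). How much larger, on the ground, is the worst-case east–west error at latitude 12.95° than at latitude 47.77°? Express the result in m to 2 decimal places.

Rounding to 4 decimal places leaves the longitude within ±5e-05° of the true value.
Error at 12.95° = 5e-05° × 111320 × cos 12.95° ≈ 5.566 × 0.9746 = 5.4244 m.
At 47.77°: 5e-05° × 111320 × cos 47.77° = 5e-05 × 111320 × 0.6721 ≈ 3.741 m.
So the lower-latitude error exceeds the higher by 5.4244 − 3.741 = 1.6835 m.

1.68 m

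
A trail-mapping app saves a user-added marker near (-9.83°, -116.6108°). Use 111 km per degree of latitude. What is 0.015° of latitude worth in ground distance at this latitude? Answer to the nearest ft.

5463 ft

0.015° × 111000 m/° = 1665 m.
In feet: 1665 m ÷ 0.3048 ≈ 5462.6 ft.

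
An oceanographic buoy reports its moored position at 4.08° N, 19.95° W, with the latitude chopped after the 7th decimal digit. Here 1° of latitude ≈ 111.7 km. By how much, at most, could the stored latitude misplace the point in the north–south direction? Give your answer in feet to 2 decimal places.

Truncating at 7 decimal places can drop up to a full unit in the last place, so the latitude may be off by as much as 1e-07°.
Along the meridian that is 1e-07° × 111700 m/° = 0.01117 m.
Converting: 0.01117 m × 3.2808 ft/m ≈ 0.036647 ft.

0.04 feet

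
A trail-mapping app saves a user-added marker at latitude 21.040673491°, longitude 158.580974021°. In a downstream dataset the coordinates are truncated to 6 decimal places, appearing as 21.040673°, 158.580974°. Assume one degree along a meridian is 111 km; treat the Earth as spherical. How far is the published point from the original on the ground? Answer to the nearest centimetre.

The latitude changed by +0.000000491° and the longitude by +0.000000021°.
North–south shift: 0.000000491 × 111000 = 0.054501 m.
East–west at this latitude: 0.000000021° × 111000 × cos 21.0407° ≈ 0.000000021 × 103599 = 0.00217558 m.
Hypotenuse of the two orthogonal shifts: √(0.054501² + 0.00217558²) = 0.0545444 m.
That is 0.0545444 m = 5.4544 cm.

5 centimetres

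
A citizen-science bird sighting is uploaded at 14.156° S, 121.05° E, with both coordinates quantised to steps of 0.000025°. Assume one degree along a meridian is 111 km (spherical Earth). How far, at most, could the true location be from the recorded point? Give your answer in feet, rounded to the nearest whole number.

6 feet

With a 0.000025° grid the true value lies within half a step, ±0.000025°/2 = ±1.25e-05°, of the stored one.
Latitude error → 1.25e-05 × 111000 = 1.3875 m along the meridian.
Longitude error → 1.25e-05 × 111000 × cos 14.156° = 1.25e-05 × 111000 × 0.9696 ≈ 1.34537 m.
Worst case both components are at the extreme and orthogonal: √(1.3875² + 1.34537²) ≈ 1.93266 m.
Converting: 1.93266 m × 3.2808 ft/m ≈ 6.3407 ft.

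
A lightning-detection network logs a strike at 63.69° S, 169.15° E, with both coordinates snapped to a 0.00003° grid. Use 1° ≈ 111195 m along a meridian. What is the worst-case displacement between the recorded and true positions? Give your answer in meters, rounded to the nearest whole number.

2 meters

With a 0.00003° grid the true value lies within half a step, ±0.00003°/2 = ±1.5e-05°, of the stored one.
N–S: 1.5e-05° × 111195 m/° = 1.66793 m.
Longitude error → 1.5e-05 × 111195 × cos 63.69° = 1.5e-05 × 111195 × 0.4432 ≈ 0.73927 m.
The two errors are perpendicular, so the maximum displacement is √(1.66793² + 0.73927²) ≈ 1.82442 m.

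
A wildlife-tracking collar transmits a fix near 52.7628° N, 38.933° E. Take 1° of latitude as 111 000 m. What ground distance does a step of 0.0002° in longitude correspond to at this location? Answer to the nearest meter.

13 meters

0.0002° of longitude at 52.7628° is 0.0002 × 111000 × cos 52.7628° ≈ 0.0002 × 67167.9 = 13.4336 m.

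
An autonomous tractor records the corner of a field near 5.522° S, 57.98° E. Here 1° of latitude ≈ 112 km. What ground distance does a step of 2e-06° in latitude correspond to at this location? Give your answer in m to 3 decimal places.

Along a meridian 2e-06° is 2e-06 × 112000 = 0.224 m.

0.224 m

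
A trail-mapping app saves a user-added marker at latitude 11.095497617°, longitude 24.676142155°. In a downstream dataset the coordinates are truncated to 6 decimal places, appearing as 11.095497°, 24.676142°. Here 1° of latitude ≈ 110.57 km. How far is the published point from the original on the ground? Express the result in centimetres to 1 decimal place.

The latitude changed by +0.000000617° and the longitude by +0.000000155°.
N–S: 0.000000617° × 110570 m/° = 0.0682217 m.
E–W at 11.0955°: 0.000000155° × 110570 × cos 11.0955° = 0.000000155 × 110570 × 0.9813 ≈ 0.016818 m.
Distance: √(0.0682217² + 0.016818²) ≈ 0.0702641 m.
That is 0.0702641 m = 7.0264 cm.

7.0 centimetres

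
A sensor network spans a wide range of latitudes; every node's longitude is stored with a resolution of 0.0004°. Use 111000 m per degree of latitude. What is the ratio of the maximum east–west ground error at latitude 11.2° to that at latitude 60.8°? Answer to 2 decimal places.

2.01

With a 0.0004° grid the true value lies within half a step, ±0.0004°/2 = ±0.0002°, of the stored one.
Error at 11.2° = 0.0002° × 111000 × cos 11.2° ≈ 22.2 × 0.9810 = 21.777 m.
Error at 60.8° = 0.0002° × 111000 × cos 60.8° ≈ 22.2 × 0.4879 = 10.83 m.
Ratio: 21.777 / 10.83 = cos 11.2° / cos 60.8° ≈ 2.0107.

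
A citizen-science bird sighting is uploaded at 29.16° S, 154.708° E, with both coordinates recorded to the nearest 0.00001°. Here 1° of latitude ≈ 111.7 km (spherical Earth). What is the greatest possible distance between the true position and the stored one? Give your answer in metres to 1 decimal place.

0.7 metres

Rounding to 5 decimal places leaves each coordinate within ±5e-06° of the true value.
N–S: 5e-06° × 111700 m/° = 0.5585 m.
East–west component at 29.16°: 5e-06° × 111700 × cos 29.16° ≈ 5e-06 × 97543.4 ≈ 0.487717 m.
Worst case both components are at the extreme and orthogonal: √(0.5585² + 0.487717²) ≈ 0.741478 m.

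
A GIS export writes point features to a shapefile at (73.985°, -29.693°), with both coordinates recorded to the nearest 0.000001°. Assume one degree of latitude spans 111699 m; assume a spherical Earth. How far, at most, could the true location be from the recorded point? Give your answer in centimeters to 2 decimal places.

5.79 centimeters

Rounding to 6 decimal places leaves each coordinate within ±5e-07° of the true value.
N–S: 5e-07° × 111699 m/° = 0.0558495 m.
E–W at 73.985°: 5e-07° × 111699 × cos 73.985° = 5e-07 × 111699 × 0.2759 ≈ 0.0154083 m.
Combining orthogonally: (0.0558495² + 0.0154083²)^½ ≈ 0.057936 m.
That is 0.057936 m = 5.7936 cm.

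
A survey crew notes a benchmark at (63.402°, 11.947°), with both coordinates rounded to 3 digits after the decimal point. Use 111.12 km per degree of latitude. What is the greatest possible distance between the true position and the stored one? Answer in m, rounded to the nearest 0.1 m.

Rounding to 3 decimal places leaves each coordinate within ±0.0005° of the true value.
N–S: 0.0005° × 111120 m/° = 55.56 m.
E–W at 63.402°: 0.0005° × 111120 × cos 63.402° = 0.0005 × 111120 × 0.4477 ≈ 24.8758 m.
The two errors are perpendicular, so the maximum displacement is √(55.56² + 24.8758²) ≈ 60.8746 m.

60.9 m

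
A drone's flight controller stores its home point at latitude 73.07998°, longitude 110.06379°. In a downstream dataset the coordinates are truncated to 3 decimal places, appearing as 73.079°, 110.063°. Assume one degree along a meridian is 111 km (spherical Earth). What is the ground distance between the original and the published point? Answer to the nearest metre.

112 metres

Δlat = 73.07998 − 73.079 = +0.00098°; Δlon = 110.06379 − 110.063 = +0.00079°.
N–S: 0.00098° × 111000 m/° = 108.78 m.
E–W at 73.079°: 0.00079° × 111000 × cos 73.079° = 0.00079 × 111000 × 0.2911 ≈ 25.5224 m.
Hypotenuse of the two orthogonal shifts: √(108.78² + 25.5224²) = 111.734 m.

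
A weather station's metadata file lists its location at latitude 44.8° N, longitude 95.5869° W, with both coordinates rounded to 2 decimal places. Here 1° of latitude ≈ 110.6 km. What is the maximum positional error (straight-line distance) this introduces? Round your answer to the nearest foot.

2225 feet

Rounding to 2 decimal places leaves each coordinate within ±0.005° of the true value.
North–south component: 0.005° × 110600 = 553 m.
East–west component at 44.8°: 0.005° × 110600 × cos 44.8° ≈ 0.005 × 78478.5 ≈ 392.393 m.
The two errors are perpendicular, so the maximum displacement is √(553² + 392.393²) ≈ 678.072 m.
In feet: 678.072 m ÷ 0.3048 ≈ 2224.6 ft.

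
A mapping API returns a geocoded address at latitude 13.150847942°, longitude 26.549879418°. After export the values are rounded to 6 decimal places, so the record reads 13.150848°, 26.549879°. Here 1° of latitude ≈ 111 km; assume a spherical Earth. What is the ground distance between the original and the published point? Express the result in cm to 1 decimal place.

Δlat = 13.150847942 − 13.150848 = -0.000000058°; Δlon = 26.549879418 − 26.549879 = +0.000000418°.
N–S: -0.000000058° × 111000 m/° = -0.006438 m.
E–W at 13.1508°: 0.000000418° × 111000 × cos 13.1508° = 0.000000418 × 111000 × 0.9738 ≈ 0.0451812 m.
Distance: √(0.006438² + 0.0451812²) ≈ 0.0456376 m.
That is 0.0456376 m = 4.5638 cm.

4.6 cm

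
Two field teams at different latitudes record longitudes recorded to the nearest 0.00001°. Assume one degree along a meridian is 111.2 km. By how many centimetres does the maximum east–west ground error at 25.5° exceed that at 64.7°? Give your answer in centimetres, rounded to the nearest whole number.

26 centimetres

Rounding to 5 decimal places leaves the longitude within ±5e-06° of the true value.
At 25.5°: 5e-06° × 111200 × cos 25.5° = 5e-06 × 111200 × 0.9026 ≈ 0.50184 m.
Error at 64.7° = 5e-06° × 111200 × cos 64.7° ≈ 0.556 × 0.4274 = 0.23761 m.
So the lower-latitude error exceeds the higher by 0.50184 − 0.23761 = 0.26423 m.
That is 0.264226 m = 26.423 cm.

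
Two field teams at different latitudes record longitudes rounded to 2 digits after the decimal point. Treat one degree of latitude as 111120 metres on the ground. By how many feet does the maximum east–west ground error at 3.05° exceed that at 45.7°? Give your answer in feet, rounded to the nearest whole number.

Rounding to 2 decimal places leaves the longitude within ±0.005° of the true value.
Error at 3.05° = 0.005° × 111120 × cos 3.05° ≈ 555.6 × 0.9986 = 554.81 m.
At 45.7°: 0.005° × 111120 × cos 45.7° = 0.005 × 111120 × 0.6984 ≈ 388.04 m.
So the lower-latitude error exceeds the higher by 554.81 − 388.04 = 166.77 m.
In feet: 166.773 m ÷ 0.3048 ≈ 547.16 ft.

547 feet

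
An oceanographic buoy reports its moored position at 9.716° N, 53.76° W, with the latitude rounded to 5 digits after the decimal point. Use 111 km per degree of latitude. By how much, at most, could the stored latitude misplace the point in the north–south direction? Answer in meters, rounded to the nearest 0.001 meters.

0.555 meters

Rounding to 5 decimal places leaves the latitude within ±5e-06° of the true value.
North–south distance: 5e-06° × 111000 m/° = 0.555 m.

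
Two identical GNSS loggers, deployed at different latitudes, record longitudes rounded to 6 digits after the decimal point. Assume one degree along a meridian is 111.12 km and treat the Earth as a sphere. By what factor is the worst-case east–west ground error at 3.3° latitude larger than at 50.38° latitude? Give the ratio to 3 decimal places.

Rounding to 6 decimal places leaves the longitude within ±5e-07° of the true value.
Error at 3.3° = 5e-07° × 111120 × cos 3.3° ≈ 0.05556 × 0.9983 = 0.055468 m.
At 50.38°: 5e-07° × 111120 × cos 50.38° = 5e-07 × 111120 × 0.6377 ≈ 0.03543 m.
Ratio: 0.055468 / 0.03543 = cos 3.3° / cos 50.38° ≈ 1.5656.

1.566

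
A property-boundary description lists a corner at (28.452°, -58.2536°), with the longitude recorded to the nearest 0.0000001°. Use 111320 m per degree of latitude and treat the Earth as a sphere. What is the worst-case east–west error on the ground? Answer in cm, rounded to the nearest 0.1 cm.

0.5 cm

Rounding to 7 decimal places leaves the longitude within ±5e-08° of the true value.
One degree of longitude at 28.452° is 111320 × cos 28.452° ≈ 111320 × 0.8792 = 97874.4 m.
Maximum E–W displacement: 5e-08 × 97874.4 = 0.00489372 m.
That is 0.00489372 m = 0.48937 cm.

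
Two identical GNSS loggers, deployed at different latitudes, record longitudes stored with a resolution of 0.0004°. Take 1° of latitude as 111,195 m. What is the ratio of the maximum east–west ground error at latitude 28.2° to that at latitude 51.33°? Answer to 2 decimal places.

With a 0.0004° grid the true value lies within half a step, ±0.0004°/2 = ±0.0002°, of the stored one.
Error at 28.2° = 0.0002° × 111195 × cos 28.2° ≈ 22.239 × 0.8813 = 19.599 m.
Error at 51.33° = 0.0002° × 111195 × cos 51.33° ≈ 22.239 × 0.6248 = 13.896 m.
The ratio reduces to cos 28.2° / cos 51.33° = 0.8813/0.6248 ≈ 1.4105.

1.41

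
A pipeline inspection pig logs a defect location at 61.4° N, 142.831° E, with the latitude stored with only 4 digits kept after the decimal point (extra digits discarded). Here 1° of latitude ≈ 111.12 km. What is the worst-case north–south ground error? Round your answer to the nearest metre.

Truncating at 4 decimal places can drop up to a full unit in the last place, so the latitude may be off by as much as 0.0001°.
So the N–S error is at most 0.0001 × 111120 = 11.112 m.

11 metres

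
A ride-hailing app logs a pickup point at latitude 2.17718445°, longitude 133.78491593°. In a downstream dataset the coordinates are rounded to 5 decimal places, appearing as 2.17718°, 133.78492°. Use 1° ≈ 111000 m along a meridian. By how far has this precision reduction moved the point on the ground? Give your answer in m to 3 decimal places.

The latitude changed by +0.00000445° and the longitude by -0.00000407°.
North–south shift: 0.00000445 × 111000 = 0.49395 m.
East–west at this latitude: -0.00000407° × 111000 × cos 2.17718° ≈ -0.00000407 × 110920 = -0.451444 m.
Combined displacement = (0.49395² + 0.451444²)^½ ≈ 0.66917 m.

0.669 m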